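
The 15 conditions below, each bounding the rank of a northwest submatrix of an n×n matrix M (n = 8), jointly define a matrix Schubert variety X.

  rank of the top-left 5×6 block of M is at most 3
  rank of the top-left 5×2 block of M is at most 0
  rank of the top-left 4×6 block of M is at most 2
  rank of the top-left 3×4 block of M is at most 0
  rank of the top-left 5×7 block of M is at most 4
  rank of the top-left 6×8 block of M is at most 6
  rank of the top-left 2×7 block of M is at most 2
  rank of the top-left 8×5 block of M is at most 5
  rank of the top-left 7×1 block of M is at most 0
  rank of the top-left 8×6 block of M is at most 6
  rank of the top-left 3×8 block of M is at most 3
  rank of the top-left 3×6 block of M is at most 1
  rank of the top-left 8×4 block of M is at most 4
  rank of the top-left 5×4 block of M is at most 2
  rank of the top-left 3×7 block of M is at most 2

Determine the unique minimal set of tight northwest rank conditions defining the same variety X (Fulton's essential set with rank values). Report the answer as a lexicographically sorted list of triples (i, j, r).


Computing R[i][j] = min implied NW-rank bound (n=8, 15 conditions):

  0 0 0 0 1 1 1 1
  0 0 0 0 1 1 2 2
  0 0 0 0 1 1 2 3
  0 0 1 1 2 2 3 4
  0 0 1 2 3 3 4 5
  0 1 2 3 4 4 5 6
  0 1 2 3 4 5 6 7
  1 2 3 4 5 6 7 8

so w = (5, 7, 8, 3, 4, 2, 6, 1).

Fulton essential set (4 of the 20 Rothe cells):

[(3, 4, 0), (3, 6, 1), (5, 2, 0), (7, 1, 0)]


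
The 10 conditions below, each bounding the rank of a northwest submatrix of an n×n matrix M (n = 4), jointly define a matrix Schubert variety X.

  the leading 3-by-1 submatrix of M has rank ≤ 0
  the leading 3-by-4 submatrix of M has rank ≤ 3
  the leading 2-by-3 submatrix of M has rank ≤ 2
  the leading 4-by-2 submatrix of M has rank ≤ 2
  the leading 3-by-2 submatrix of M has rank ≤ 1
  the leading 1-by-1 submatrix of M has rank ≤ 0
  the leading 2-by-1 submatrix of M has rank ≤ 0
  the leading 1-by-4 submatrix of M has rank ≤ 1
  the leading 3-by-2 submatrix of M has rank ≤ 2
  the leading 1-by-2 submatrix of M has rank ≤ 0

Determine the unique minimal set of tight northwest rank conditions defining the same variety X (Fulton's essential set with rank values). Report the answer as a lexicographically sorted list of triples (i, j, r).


Reconstructing r_w from the 10 given conditions:

  row 1: 0, 0, 1, 1
  row 2: 0, 1, 2, 2
  row 3: 0, 1, 2, 3
  row 4: 1, 2, 3, 4

reading off 1-entries of Δ²R: w = (3, 2, 4, 1).

Fulton essential set (2 of the 4 Rothe cells):

[(1, 2, 0), (3, 1, 0)]


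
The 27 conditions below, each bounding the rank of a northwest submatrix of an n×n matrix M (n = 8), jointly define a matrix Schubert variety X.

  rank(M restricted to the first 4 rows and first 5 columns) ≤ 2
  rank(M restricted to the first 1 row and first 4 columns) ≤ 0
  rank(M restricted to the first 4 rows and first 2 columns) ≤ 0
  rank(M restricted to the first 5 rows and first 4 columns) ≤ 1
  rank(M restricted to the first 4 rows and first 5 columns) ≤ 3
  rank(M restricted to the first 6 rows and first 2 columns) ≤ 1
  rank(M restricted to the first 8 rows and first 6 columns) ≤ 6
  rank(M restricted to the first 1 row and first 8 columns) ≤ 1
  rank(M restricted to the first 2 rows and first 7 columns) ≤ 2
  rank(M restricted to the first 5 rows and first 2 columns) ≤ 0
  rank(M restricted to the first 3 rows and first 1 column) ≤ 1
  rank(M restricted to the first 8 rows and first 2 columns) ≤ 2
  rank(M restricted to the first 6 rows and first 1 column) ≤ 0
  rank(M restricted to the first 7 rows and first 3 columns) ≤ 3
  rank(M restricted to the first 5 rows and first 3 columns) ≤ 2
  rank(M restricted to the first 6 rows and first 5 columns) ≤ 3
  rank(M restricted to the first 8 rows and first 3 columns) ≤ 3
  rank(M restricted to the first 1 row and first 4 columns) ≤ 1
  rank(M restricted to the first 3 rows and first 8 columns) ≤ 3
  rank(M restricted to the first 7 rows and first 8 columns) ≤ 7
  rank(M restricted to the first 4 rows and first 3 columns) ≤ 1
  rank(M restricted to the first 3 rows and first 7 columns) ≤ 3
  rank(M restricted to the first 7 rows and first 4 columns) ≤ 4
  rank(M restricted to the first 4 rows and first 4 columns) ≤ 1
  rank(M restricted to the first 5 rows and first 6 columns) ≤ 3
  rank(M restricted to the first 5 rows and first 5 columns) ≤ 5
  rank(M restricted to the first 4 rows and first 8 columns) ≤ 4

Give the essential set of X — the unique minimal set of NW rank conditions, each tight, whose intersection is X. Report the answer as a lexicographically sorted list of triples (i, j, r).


Rank table r_w(8×8) implied by the 27 constraints:

  0 0 0 0 1 1 1 1
  0 0 1 1 2 2 2 2
  0 0 1 1 2 3 3 3
  0 0 1 1 2 3 4 4
  0 0 1 1 2 3 4 5
  0 1 2 2 3 4 5 6
  1 2 3 3 4 5 6 7
  1 2 3 4 5 6 7 8

second differences of R give the permutation w = (5, 3, 6, 7, 8, 2, 1, 4).

|D(w)|=16, |Ess(w)|=4:

[(1, 4, 0), (5, 2, 0), (5, 4, 1), (6, 1, 0)]


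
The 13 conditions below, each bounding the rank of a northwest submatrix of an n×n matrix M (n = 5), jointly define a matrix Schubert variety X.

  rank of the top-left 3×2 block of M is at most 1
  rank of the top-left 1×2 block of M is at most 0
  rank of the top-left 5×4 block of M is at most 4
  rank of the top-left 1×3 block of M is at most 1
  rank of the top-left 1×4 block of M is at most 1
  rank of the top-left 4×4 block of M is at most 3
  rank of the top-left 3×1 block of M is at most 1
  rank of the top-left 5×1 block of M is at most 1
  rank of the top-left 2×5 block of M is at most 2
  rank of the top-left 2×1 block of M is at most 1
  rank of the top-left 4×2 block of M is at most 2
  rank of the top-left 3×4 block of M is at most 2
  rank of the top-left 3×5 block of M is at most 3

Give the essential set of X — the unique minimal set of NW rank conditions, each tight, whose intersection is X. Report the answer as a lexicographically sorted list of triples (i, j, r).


Reconstructing r_w from the 13 given conditions:

  R[1]: 0 | 0 | 1 | 1 | 1
  R[2]: 1 | 1 | 2 | 2 | 2
  R[3]: 1 | 1 | 2 | 2 | 3
  R[4]: 1 | 2 | 3 | 3 | 4
  R[5]: 1 | 2 | 3 | 4 | 5

the unique w with this rank table is (3, 1, 5, 2, 4).

Fulton essential set (3 of the 4 Rothe cells):

[(1, 2, 0), (3, 2, 1), (3, 4, 2)]


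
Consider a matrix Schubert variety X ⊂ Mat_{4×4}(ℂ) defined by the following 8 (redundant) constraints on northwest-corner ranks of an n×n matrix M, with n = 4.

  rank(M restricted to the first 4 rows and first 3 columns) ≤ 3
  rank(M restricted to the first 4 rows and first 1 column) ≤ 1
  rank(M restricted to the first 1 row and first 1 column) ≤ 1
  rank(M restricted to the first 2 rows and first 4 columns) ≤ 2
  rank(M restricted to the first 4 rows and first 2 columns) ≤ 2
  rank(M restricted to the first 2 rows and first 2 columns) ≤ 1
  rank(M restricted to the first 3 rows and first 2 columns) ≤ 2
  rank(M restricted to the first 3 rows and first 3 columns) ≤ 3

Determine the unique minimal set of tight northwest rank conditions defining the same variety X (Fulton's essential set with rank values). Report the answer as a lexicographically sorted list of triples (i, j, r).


The tightest implied rank at each (i,j), from the 8 conditions:

  R[1]: 1, 1, 1, 1
  R[2]: 1, 1, 2, 2
  R[3]: 1, 2, 3, 3
  R[4]: 1, 2, 3, 4

giving w = (1, 3, 2, 4) via Δ²R.

D(w) has 1 cell with 1 SE-corner; essential set:

[(2, 2, 1)]


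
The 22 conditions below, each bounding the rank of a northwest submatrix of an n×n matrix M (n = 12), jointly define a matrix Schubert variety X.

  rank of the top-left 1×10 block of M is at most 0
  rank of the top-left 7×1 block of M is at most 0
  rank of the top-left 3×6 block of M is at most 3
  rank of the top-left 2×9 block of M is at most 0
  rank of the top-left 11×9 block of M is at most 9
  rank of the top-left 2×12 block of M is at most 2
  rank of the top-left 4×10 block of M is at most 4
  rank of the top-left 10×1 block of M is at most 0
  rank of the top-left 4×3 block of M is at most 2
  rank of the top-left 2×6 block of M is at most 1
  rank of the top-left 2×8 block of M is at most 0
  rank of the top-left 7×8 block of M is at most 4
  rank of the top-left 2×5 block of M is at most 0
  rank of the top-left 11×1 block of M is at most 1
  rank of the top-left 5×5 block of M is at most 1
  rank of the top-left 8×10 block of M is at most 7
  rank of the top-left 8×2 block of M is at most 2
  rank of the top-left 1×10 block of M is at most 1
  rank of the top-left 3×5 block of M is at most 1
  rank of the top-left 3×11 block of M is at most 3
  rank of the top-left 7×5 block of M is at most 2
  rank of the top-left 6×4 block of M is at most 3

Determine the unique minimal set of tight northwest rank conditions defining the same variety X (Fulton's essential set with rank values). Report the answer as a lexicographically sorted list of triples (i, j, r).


Recovering R(i,j) via the rank-extension bound from the 22 conditions:

  i=1: 0  0  0  0  0  0  0  0  0  0  1  1
  i=2: 0  0  0  0  0  0  0  0  0  1  2  2
  i=3: 0  1  1  1  1  1  1  1  1  2  3  3
  i=4: 0  1  1  1  1  2  2  2  2  3  4  4
  i=5: 0  1  1  1  1  2  3  3  3  4  5  5
  i=6: 0  1  2  2  2  3  4  4  4  5  6  6
  i=7: 0  1  2  2  2  3  4  4  5  6  7  7
  i=8: 0  1  2  3  3  4  5  5  6  7  8  8
  i=9: 0  1  2  3  4  5  6  6  7  8  9  9
  i=10: 0  1  2  3  4  5  6  7  8  9  10  10
  i=11: 1  2  3  4  5  6  7  8  9  10  11  11
  i=12: 1  2  3  4  5  6  7  8  9  10  11  12

hence w(1..12) = (11, 10, 2, 6, 7, 3, 9, 4, 5, 8, 1, 12).

ℓ(w)=36; the 6 essential cells (i,j,r):

[(1, 10, 0), (2, 9, 0), (5, 5, 1), (7, 5, 2), (7, 8, 4), (10, 1, 0)]


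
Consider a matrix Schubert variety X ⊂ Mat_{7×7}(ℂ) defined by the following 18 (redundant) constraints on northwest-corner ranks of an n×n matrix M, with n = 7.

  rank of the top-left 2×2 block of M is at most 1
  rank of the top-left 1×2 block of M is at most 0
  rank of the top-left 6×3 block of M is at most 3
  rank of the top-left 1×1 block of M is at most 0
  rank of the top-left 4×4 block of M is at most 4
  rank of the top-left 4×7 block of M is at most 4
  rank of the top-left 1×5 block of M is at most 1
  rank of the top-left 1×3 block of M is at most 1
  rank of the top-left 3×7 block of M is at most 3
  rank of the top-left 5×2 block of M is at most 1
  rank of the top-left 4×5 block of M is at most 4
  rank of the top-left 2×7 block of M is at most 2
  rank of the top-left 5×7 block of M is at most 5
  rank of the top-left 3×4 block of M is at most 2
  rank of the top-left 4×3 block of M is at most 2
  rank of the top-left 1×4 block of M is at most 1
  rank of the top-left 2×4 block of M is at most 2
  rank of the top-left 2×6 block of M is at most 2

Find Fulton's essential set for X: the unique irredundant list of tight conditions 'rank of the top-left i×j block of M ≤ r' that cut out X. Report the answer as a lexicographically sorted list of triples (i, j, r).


Reconstructing r_w from the 18 given conditions:

  R[1]: 0 | 0 | 1 | 1 | 1 | 1 | 1
  R[2]: 1 | 1 | 2 | 2 | 2 | 2 | 2
  R[3]: 1 | 1 | 2 | 2 | 3 | 3 | 3
  R[4]: 1 | 1 | 2 | 3 | 4 | 4 | 4
  R[5]: 1 | 1 | 2 | 3 | 4 | 5 | 5
  R[6]: 1 | 2 | 3 | 4 | 5 | 6 | 6
  R[7]: 1 | 2 | 3 | 4 | 5 | 6 | 7

hence w(1..7) = (3, 1, 5, 4, 6, 2, 7).

ℓ(w)=6; the 3 essential cells (i,j,r):

[(1, 2, 0), (3, 4, 2), (5, 2, 1)]


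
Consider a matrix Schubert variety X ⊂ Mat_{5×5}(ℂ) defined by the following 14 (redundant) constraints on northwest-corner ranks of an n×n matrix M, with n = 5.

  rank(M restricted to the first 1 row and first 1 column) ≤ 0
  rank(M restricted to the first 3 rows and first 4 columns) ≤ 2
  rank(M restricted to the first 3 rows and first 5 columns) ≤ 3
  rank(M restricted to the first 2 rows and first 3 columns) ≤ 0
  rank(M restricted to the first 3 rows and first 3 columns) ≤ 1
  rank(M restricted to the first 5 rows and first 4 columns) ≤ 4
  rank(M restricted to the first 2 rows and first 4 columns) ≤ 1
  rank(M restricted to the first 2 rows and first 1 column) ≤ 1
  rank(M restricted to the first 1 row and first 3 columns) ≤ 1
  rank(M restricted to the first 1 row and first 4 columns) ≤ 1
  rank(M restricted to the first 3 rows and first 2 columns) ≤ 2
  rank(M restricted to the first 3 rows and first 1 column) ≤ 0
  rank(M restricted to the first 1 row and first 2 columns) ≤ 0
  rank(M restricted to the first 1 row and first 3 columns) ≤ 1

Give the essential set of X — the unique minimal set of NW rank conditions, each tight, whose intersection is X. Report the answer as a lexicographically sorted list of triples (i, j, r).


Computing R[i][j] = min implied NW-rank bound (n=5, 14 conditions):

  R[1]: 0 | 0 | 0 | 1 | 1
  R[2]: 0 | 0 | 0 | 1 | 2
  R[3]: 0 | 1 | 1 | 2 | 3
  R[4]: 1 | 2 | 2 | 3 | 4
  R[5]: 1 | 2 | 3 | 4 | 5

second differences of R give the permutation w = (4, 5, 2, 1, 3).

D(w) has 7 cells with 2 SE-corners; essential set:

[(2, 3, 0), (3, 1, 0)]


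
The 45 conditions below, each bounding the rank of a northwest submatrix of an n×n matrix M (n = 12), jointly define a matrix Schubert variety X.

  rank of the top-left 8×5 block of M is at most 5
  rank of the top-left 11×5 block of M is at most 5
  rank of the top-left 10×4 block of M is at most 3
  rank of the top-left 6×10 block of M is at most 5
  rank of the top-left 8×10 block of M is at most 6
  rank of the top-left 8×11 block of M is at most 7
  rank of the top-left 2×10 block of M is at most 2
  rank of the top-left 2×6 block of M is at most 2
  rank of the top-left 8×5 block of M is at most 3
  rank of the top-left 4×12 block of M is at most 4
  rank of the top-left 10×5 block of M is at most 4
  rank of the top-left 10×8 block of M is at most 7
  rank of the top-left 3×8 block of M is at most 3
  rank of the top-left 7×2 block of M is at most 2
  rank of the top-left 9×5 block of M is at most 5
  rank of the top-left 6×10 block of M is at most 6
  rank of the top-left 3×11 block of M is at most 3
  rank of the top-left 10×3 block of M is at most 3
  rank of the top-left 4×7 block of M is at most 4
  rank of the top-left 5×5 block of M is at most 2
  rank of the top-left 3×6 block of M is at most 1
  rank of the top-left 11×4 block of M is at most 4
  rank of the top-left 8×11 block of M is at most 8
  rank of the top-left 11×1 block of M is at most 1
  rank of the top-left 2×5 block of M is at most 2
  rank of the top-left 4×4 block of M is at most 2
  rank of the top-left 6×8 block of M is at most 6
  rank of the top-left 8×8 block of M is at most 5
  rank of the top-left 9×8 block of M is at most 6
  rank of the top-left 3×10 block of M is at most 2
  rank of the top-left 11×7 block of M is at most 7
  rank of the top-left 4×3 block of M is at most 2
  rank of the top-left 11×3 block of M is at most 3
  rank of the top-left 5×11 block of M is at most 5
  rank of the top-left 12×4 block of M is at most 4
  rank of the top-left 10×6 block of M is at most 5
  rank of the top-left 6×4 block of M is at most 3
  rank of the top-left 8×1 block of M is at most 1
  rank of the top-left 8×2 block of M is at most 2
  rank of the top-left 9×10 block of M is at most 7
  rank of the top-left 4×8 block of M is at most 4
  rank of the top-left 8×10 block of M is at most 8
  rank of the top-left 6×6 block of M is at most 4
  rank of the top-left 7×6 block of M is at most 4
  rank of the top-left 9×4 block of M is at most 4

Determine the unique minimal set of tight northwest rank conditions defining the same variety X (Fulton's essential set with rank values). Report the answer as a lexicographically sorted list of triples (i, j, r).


Propagating the 45 rank bounds to every northwest block:

  1 | 1 | 1 | 1 | 1 | 1 | 1 | 1 | 1 | 1 | 1 | 1
  1 | 1 | 1 | 1 | 1 | 1 | 2 | 2 | 2 | 2 | 2 | 2
  1 | 1 | 1 | 1 | 1 | 1 | 2 | 2 | 2 | 2 | 3 | 3
  1 | 2 | 2 | 2 | 2 | 2 | 3 | 3 | 3 | 3 | 4 | 4
  1 | 2 | 2 | 2 | 2 | 3 | 4 | 4 | 4 | 4 | 5 | 5
  1 | 2 | 3 | 3 | 3 | 4 | 5 | 5 | 5 | 5 | 6 | 6
  1 | 2 | 3 | 3 | 3 | 4 | 5 | 5 | 6 | 6 | 7 | 7
  1 | 2 | 3 | 3 | 3 | 4 | 5 | 5 | 6 | 6 | 7 | 8
  1 | 2 | 3 | 3 | 4 | 5 | 6 | 6 | 7 | 7 | 8 | 9
  1 | 2 | 3 | 3 | 4 | 5 | 6 | 7 | 8 | 8 | 9 | 10
  1 | 2 | 3 | 4 | 5 | 6 | 7 | 8 | 9 | 9 | 10 | 11
  1 | 2 | 3 | 4 | 5 | 6 | 7 | 8 | 9 | 10 | 11 | 12

reading off 1-entries of Δ²R: w = (1, 7, 11, 2, 6, 3, 9, 12, 5, 8, 4, 10).

ℓ(w)=25; the 7 essential cells (i,j,r):

[(3, 6, 1), (3, 10, 2), (5, 5, 2), (8, 5, 3), (8, 8, 5), (8, 10, 6), (10, 4, 3)]


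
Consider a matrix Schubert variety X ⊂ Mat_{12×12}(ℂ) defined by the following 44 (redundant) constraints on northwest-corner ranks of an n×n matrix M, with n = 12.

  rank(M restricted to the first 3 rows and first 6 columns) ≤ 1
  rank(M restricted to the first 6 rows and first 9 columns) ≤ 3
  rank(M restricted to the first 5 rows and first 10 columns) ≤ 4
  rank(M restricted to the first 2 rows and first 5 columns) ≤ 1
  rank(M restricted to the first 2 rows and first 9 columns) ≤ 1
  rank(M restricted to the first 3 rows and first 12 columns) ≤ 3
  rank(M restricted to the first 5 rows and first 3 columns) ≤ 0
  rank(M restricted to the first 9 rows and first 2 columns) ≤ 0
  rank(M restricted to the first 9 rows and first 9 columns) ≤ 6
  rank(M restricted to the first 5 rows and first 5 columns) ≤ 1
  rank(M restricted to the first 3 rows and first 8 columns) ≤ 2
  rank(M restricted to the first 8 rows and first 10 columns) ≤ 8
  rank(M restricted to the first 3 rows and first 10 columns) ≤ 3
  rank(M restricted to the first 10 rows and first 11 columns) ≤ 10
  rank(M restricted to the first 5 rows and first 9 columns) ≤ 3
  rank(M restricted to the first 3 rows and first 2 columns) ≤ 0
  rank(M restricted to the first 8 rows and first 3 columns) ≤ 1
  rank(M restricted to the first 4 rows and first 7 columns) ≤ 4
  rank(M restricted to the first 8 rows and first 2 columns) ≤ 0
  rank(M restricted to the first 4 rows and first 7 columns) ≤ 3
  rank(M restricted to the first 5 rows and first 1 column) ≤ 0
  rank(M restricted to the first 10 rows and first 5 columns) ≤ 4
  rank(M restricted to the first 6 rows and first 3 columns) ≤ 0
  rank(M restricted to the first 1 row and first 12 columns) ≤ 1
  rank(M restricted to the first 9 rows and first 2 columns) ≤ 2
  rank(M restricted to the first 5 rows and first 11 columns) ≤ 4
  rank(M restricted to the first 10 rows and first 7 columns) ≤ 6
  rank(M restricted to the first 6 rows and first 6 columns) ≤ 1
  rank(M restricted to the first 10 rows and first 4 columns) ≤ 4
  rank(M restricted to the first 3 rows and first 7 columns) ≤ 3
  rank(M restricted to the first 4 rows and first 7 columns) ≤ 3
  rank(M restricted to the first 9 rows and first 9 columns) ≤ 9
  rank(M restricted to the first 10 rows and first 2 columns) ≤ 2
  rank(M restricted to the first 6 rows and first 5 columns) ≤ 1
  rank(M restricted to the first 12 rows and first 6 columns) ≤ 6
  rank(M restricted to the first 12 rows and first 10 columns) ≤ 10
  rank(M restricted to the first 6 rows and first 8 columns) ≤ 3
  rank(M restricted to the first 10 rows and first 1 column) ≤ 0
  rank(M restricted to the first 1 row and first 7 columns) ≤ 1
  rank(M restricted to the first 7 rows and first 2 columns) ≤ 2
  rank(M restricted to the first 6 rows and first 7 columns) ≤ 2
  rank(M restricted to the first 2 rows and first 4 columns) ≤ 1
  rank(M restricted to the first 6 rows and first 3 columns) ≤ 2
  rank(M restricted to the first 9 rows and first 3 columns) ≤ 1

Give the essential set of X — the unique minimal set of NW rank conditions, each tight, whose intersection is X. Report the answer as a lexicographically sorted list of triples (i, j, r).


Propagating the 44 rank bounds to every northwest block:

  row 1: 0 0 0 1 1 1 1 1 1 1 1 1
  row 2: 0 0 0 1 1 1 1 1 1 2 2 2
  row 3: 0 0 0 1 1 1 2 2 2 3 3 3
  row 4: 0 0 0 1 1 1 2 3 3 4 4 4
  row 5: 0 0 0 1 1 1 2 3 3 4 4 5
  row 6: 0 0 0 1 1 1 2 3 3 4 5 6
  row 7: 0 0 1 2 2 2 3 4 4 5 6 7
  row 8: 0 0 1 2 3 3 4 5 5 6 7 8
  row 9: 0 0 1 2 3 4 5 6 6 7 8 9
  row 10: 0 1 2 3 4 5 6 7 7 8 9 10
  row 11: 1 2 3 4 5 6 7 8 8 9 10 11
  row 12: 1 2 3 4 5 6 7 8 9 10 11 12

hence w(1..12) = (4, 10, 7, 8, 12, 11, 3, 5, 6, 2, 1, 9).

7 SE-corners of the 41-cell Rothe diagram give Ess(w):

[(2, 9, 1), (5, 11, 4), (6, 3, 0), (6, 6, 1), (6, 9, 3), (9, 2, 0), (10, 1, 0)]


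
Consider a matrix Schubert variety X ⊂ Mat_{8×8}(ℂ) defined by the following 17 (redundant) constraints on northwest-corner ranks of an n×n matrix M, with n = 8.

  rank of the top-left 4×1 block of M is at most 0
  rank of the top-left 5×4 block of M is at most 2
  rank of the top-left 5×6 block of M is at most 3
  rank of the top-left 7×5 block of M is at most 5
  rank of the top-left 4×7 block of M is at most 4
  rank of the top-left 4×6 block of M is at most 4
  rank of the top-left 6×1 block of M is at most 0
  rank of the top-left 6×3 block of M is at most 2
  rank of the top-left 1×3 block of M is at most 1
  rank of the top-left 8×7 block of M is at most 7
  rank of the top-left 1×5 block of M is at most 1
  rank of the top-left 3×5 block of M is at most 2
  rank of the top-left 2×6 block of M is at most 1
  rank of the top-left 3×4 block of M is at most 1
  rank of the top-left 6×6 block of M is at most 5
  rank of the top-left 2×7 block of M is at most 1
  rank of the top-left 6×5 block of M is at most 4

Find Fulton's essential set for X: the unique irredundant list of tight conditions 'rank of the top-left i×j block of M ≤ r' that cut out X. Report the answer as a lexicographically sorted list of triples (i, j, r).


Propagating the 17 rank bounds to every northwest block:

  i=1: 0 | 1 | 1 | 1 | 1 | 1 | 1 | 1
  i=2: 0 | 1 | 1 | 1 | 1 | 1 | 1 | 2
  i=3: 0 | 1 | 1 | 1 | 2 | 2 | 2 | 3
  i=4: 0 | 1 | 2 | 2 | 3 | 3 | 3 | 4
  i=5: 0 | 1 | 2 | 2 | 3 | 3 | 4 | 5
  i=6: 0 | 1 | 2 | 3 | 4 | 4 | 5 | 6
  i=7: 1 | 2 | 3 | 4 | 5 | 5 | 6 | 7
  i=8: 1 | 2 | 3 | 4 | 5 | 6 | 7 | 8

giving w = (2, 8, 5, 3, 7, 4, 1, 6) via Δ²R.

5 SE-corners of the 15-cell Rothe diagram give Ess(w):

[(2, 7, 1), (3, 4, 1), (5, 4, 2), (5, 6, 3), (6, 1, 0)]


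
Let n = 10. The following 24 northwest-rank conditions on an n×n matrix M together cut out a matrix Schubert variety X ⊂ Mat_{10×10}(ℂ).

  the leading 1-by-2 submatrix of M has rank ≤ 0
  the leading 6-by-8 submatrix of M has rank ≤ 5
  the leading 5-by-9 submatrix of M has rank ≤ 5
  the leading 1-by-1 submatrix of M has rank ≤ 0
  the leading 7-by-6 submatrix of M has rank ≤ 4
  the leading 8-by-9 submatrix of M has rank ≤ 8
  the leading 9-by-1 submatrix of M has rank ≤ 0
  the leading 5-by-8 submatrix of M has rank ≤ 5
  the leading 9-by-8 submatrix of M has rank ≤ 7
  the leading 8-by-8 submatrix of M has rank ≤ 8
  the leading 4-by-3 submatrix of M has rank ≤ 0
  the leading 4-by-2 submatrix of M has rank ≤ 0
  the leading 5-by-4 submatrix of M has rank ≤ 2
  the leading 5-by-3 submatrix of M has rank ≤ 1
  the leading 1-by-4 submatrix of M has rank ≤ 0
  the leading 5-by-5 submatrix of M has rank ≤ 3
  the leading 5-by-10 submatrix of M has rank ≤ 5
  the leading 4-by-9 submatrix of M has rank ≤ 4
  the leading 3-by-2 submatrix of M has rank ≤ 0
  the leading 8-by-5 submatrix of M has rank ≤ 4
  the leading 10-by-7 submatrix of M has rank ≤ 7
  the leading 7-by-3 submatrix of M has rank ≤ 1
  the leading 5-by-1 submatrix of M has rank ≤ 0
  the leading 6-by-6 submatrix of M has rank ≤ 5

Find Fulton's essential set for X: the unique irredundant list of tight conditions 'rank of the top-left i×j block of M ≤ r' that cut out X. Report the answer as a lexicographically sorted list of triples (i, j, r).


Reconstructing r_w from the 24 given conditions:

  row 1: 0 | 0 | 0 | 0 | 1 | 1 | 1 | 1 | 1 | 1
  row 2: 0 | 0 | 0 | 1 | 2 | 2 | 2 | 2 | 2 | 2
  row 3: 0 | 0 | 0 | 1 | 2 | 3 | 3 | 3 | 3 | 3
  row 4: 0 | 0 | 0 | 1 | 2 | 3 | 4 | 4 | 4 | 4
  row 5: 0 | 1 | 1 | 2 | 3 | 4 | 5 | 5 | 5 | 5
  row 6: 0 | 1 | 1 | 2 | 3 | 4 | 5 | 5 | 6 | 6
  row 7: 0 | 1 | 1 | 2 | 3 | 4 | 5 | 6 | 7 | 7
  row 8: 0 | 1 | 2 | 3 | 4 | 5 | 6 | 7 | 8 | 8
  row 9: 0 | 1 | 2 | 3 | 4 | 5 | 6 | 7 | 8 | 9
  row 10: 1 | 2 | 3 | 4 | 5 | 6 | 7 | 8 | 9 | 10

reading off 1-entries of Δ²R: w = (5, 4, 6, 7, 2, 9, 8, 3, 10, 1).

ℓ(w)=21; the 5 essential cells (i,j,r):

[(1, 4, 0), (4, 3, 0), (6, 8, 5), (7, 3, 1), (9, 1, 0)]


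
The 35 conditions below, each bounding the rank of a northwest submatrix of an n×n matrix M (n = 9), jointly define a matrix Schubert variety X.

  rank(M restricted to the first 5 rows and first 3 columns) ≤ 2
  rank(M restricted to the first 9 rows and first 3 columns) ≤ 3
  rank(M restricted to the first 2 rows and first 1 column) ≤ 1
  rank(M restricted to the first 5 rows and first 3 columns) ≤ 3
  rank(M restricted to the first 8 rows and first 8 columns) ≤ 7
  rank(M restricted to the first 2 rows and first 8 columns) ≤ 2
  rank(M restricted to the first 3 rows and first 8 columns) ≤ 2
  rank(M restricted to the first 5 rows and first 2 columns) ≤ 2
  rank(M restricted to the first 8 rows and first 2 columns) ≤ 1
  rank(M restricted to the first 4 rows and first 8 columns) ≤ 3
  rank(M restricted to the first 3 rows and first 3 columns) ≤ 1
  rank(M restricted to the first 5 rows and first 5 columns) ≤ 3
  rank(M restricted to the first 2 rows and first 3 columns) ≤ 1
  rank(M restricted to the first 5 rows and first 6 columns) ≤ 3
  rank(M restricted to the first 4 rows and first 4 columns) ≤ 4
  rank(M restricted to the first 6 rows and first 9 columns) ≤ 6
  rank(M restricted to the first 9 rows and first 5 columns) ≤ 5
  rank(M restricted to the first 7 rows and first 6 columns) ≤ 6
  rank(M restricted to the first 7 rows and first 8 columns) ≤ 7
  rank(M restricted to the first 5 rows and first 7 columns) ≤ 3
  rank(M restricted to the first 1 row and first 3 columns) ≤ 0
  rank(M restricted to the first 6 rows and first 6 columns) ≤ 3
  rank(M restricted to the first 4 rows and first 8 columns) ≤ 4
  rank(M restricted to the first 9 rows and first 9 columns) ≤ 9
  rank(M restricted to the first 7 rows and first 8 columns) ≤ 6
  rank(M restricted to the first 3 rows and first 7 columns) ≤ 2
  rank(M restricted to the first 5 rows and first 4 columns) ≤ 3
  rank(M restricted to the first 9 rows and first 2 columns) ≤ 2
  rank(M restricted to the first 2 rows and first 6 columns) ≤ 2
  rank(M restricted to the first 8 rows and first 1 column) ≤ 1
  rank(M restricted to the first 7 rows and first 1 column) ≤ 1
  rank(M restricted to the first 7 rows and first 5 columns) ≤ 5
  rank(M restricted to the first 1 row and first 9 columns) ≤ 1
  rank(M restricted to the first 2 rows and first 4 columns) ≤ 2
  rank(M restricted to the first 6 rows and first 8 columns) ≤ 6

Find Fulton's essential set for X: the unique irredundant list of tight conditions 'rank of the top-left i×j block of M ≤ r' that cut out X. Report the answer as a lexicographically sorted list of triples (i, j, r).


Computing R[i][j] = min implied NW-rank bound (n=9, 35 conditions):

  i=1: 0 0 0 1 1 1 1 1 1
  i=2: 1 1 1 2 2 2 2 2 2
  i=3: 1 1 1 2 2 2 2 2 3
  i=4: 1 1 2 3 3 3 3 3 4
  i=5: 1 1 2 3 3 3 3 4 5
  i=6: 1 1 2 3 3 3 4 5 6
  i=7: 1 1 2 3 4 4 5 6 7
  i=8: 1 1 2 3 4 5 6 7 8
  i=9: 1 2 3 4 5 6 7 8 9

second differences of R give the permutation w = (4, 1, 9, 3, 8, 7, 5, 6, 2).

D(w) has 19 cells with 6 SE-corners; essential set:

[(1, 3, 0), (3, 3, 1), (3, 8, 2), (5, 7, 3), (6, 6, 3), (8, 2, 1)]


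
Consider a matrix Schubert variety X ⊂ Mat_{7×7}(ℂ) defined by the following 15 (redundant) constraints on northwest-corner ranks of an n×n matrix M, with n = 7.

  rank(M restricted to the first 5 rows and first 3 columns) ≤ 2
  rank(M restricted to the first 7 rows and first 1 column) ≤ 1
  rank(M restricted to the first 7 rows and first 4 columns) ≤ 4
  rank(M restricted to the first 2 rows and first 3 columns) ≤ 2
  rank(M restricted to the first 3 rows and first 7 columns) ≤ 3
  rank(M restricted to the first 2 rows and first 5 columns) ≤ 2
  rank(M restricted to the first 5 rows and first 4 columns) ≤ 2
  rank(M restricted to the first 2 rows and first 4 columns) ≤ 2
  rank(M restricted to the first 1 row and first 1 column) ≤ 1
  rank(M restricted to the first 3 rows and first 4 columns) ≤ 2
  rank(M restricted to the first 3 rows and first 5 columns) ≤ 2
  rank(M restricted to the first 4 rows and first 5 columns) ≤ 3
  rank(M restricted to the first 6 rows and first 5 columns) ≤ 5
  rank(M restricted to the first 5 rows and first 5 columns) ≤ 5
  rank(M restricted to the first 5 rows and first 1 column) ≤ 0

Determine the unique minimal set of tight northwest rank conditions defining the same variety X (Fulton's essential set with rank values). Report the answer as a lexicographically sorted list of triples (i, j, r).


The tightest implied rank at each (i,j), from the 15 conditions:

  0, 1, 1, 1, 1, 1, 1
  0, 1, 2, 2, 2, 2, 2
  0, 1, 2, 2, 2, 3, 3
  0, 1, 2, 2, 3, 4, 4
  0, 1, 2, 2, 3, 4, 5
  1, 2, 3, 3, 4, 5, 6
  1, 2, 3, 4, 5, 6, 7

hence w(1..7) = (2, 3, 6, 5, 7, 1, 4).

ℓ(w)=9; the 3 essential cells (i,j,r):

[(3, 5, 2), (5, 1, 0), (5, 4, 2)]


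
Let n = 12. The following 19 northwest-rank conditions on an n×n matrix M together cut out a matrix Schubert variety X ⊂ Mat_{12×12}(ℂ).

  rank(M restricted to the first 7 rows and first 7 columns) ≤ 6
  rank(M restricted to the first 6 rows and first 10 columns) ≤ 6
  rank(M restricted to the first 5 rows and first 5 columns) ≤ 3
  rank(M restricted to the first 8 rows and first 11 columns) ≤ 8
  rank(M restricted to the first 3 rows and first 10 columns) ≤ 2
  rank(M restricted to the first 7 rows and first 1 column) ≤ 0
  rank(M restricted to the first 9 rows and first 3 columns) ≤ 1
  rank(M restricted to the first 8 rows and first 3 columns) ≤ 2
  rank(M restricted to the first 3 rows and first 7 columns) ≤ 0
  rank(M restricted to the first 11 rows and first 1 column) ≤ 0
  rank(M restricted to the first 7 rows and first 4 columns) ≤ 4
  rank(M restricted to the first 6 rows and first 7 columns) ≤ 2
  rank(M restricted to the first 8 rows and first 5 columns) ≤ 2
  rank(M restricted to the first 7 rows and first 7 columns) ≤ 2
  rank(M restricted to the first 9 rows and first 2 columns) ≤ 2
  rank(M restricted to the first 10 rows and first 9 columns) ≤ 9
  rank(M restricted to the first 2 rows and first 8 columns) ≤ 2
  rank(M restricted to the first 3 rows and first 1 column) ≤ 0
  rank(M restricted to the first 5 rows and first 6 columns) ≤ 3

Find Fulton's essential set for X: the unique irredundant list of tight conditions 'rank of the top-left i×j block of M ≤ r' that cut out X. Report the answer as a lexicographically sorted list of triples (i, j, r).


Rank table r_w(12×12) implied by the 19 constraints:

  R[1]: 0, 0, 0, 0, 0, 0, 0, 1, 1, 1, 1, 1
  R[2]: 0, 0, 0, 0, 0, 0, 0, 1, 2, 2, 2, 2
  R[3]: 0, 0, 0, 0, 0, 0, 0, 1, 2, 2, 3, 3
  R[4]: 0, 1, 1, 1, 1, 1, 1, 2, 3, 3, 4, 4
  R[5]: 0, 1, 1, 2, 2, 2, 2, 3, 4, 4, 5, 5
  R[6]: 0, 1, 1, 2, 2, 2, 2, 3, 4, 5, 6, 6
  R[7]: 0, 1, 1, 2, 2, 2, 2, 3, 4, 5, 6, 7
  R[8]: 0, 1, 1, 2, 2, 3, 3, 4, 5, 6, 7, 8
  R[9]: 0, 1, 1, 2, 3, 4, 4, 5, 6, 7, 8, 9
  R[10]: 0, 1, 2, 3, 4, 5, 5, 6, 7, 8, 9, 10
  R[11]: 0, 1, 2, 3, 4, 5, 6, 7, 8, 9, 10, 11
  R[12]: 1, 2, 3, 4, 5, 6, 7, 8, 9, 10, 11, 12

so w = (8, 9, 11, 2, 4, 10, 12, 6, 5, 3, 7, 1).

6 SE-corners of the 42-cell Rothe diagram give Ess(w):

[(3, 7, 0), (3, 10, 2), (7, 7, 2), (8, 5, 2), (9, 3, 1), (11, 1, 0)]


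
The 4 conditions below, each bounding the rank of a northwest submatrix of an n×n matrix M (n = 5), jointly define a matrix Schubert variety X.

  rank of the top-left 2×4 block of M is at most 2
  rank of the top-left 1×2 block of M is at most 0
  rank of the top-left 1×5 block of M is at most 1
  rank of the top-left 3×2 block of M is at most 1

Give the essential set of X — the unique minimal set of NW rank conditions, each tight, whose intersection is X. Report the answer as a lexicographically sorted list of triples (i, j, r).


Recovering R(i,j) via the rank-extension bound from the 4 conditions:

  0 | 0 | 1 | 1 | 1
  1 | 1 | 2 | 2 | 2
  1 | 1 | 2 | 3 | 3
  1 | 2 | 3 | 4 | 4
  1 | 2 | 3 | 4 | 5

giving w = (3, 1, 4, 2, 5) via Δ²R.

ℓ(w)=3; the 2 essential cells (i,j,r):

[(1, 2, 0), (3, 2, 1)]


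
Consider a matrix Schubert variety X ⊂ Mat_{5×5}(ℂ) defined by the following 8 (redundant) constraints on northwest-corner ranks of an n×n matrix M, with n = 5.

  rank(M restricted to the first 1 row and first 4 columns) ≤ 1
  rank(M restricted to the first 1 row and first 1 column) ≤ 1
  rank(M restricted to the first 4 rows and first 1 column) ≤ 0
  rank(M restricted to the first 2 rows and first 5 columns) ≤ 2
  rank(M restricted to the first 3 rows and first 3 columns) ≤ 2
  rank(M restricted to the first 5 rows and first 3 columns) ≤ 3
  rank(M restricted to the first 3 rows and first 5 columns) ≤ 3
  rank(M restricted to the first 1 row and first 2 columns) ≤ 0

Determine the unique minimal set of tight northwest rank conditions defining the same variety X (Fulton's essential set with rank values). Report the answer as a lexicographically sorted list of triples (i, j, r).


Propagating the 8 rank bounds to every northwest block:

  i=1: 0  0  1  1  1
  i=2: 0  1  2  2  2
  i=3: 0  1  2  3  3
  i=4: 0  1  2  3  4
  i=5: 1  2  3  4  5

second differences of R give the permutation w = (3, 2, 4, 5, 1).

2 SE-corners of the 5-cell Rothe diagram give Ess(w):

[(1, 2, 0), (4, 1, 0)]


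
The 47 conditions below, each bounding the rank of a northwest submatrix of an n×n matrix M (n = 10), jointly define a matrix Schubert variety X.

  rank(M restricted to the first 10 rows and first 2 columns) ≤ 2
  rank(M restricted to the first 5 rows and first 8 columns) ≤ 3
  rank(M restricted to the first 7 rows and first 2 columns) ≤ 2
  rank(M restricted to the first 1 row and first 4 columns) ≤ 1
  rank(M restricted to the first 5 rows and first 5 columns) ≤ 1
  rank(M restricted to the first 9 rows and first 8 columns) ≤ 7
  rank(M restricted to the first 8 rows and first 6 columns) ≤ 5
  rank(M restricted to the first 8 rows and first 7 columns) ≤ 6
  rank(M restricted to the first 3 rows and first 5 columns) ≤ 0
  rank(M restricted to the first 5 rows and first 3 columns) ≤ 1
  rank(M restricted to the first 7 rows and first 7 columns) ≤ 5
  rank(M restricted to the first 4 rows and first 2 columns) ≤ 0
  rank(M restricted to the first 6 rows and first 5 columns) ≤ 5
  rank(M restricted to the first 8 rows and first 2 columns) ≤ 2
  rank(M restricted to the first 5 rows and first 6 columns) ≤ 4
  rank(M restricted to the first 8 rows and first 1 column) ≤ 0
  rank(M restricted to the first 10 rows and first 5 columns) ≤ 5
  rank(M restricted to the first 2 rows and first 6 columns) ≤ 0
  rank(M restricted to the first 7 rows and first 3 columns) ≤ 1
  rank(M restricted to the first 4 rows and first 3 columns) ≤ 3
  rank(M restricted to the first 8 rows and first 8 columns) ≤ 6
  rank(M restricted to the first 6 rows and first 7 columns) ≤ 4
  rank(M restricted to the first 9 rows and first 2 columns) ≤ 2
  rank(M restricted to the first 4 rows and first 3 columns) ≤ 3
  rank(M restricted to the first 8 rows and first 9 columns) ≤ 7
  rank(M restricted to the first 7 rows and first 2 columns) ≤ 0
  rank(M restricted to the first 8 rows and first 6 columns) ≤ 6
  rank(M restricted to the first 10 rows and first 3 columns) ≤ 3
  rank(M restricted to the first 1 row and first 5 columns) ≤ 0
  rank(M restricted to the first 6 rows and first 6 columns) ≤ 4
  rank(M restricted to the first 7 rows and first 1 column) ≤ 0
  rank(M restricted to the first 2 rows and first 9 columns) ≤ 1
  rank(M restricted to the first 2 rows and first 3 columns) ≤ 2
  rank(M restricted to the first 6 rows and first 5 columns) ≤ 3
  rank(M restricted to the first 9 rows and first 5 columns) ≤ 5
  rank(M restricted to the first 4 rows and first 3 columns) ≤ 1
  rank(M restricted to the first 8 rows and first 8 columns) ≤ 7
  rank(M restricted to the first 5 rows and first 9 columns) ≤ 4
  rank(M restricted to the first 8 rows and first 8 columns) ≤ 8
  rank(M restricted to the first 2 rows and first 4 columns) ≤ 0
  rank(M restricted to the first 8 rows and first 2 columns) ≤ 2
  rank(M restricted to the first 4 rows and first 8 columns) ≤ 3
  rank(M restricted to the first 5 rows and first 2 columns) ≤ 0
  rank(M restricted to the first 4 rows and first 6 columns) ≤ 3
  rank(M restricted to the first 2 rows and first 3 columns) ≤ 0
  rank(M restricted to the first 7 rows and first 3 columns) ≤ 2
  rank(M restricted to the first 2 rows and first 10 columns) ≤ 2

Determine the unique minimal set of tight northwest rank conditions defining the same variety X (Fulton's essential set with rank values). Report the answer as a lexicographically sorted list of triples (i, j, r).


Recovering R(i,j) via the rank-extension bound from the 47 conditions:

  0  0  0  0  0  0  1  1  1  1
  0  0  0  0  0  0  1  1  1  2
  0  0  0  0  0  1  2  2  2  3
  0  0  1  1  1  2  3  3  3  4
  0  0  1  1  1  2  3  3  4  5
  0  0  1  2  2  3  4  4  5  6
  0  0  1  2  3  4  5  5  6  7
  0  1  2  3  4  5  6  6  7  8
  1  2  3  4  5  6  7  7  8  9
  1  2  3  4  5  6  7  8  9  10

the unique w with this rank table is (7, 10, 6, 3, 9, 4, 5, 2, 1, 8).

Fulton essential set (7 of the 31 Rothe cells):

[(2, 6, 0), (2, 9, 1), (3, 5, 0), (5, 5, 1), (5, 8, 3), (7, 2, 0), (8, 1, 0)]


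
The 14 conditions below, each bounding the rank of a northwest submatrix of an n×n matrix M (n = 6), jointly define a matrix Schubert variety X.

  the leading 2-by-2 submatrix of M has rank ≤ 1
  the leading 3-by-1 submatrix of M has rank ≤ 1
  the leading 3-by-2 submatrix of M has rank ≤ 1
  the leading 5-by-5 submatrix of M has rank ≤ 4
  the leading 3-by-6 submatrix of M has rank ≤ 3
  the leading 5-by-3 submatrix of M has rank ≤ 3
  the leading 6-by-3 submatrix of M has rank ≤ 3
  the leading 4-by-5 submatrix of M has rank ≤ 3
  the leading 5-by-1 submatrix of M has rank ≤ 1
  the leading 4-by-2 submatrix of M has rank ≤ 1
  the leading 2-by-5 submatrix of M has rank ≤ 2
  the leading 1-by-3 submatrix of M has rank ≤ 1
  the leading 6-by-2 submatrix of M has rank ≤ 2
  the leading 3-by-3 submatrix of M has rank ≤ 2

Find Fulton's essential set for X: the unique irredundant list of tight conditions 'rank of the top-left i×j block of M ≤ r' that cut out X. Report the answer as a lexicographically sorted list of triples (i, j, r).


Rank table r_w(6×6) implied by the 14 constraints:

  R[1]: 1 | 1 | 1 | 1 | 1 | 1
  R[2]: 1 | 1 | 2 | 2 | 2 | 2
  R[3]: 1 | 1 | 2 | 3 | 3 | 3
  R[4]: 1 | 1 | 2 | 3 | 3 | 4
  R[5]: 1 | 2 | 3 | 4 | 4 | 5
  R[6]: 1 | 2 | 3 | 4 | 5 | 6

the unique w with this rank table is (1, 3, 4, 6, 2, 5).

D(w) has 4 cells with 2 SE-corners; essential set:

[(4, 2, 1), (4, 5, 3)]


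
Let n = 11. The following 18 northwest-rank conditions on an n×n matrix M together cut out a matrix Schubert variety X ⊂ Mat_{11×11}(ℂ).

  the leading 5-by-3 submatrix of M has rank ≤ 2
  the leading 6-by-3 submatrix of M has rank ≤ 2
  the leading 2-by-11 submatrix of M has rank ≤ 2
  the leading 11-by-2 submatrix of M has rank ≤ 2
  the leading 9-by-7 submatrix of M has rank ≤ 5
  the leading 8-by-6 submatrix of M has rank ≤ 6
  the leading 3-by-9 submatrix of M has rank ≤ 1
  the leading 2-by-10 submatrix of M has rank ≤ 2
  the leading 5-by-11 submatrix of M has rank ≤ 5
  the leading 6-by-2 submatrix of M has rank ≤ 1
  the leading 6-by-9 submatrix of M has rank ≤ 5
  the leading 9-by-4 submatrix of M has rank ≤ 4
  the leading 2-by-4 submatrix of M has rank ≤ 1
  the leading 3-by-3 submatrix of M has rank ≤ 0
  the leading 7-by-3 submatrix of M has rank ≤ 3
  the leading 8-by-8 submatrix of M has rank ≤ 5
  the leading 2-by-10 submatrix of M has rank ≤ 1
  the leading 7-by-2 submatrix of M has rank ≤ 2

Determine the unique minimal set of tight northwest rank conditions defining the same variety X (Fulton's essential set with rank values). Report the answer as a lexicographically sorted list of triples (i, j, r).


The tightest implied rank at each (i,j), from the 18 conditions:

  R[1]: 0 0 0 1 1 1 1 1 1 1 1
  R[2]: 0 0 0 1 1 1 1 1 1 1 2
  R[3]: 0 0 0 1 1 1 1 1 1 2 3
  R[4]: 1 1 1 2 2 2 2 2 2 3 4
  R[5]: 1 1 2 3 3 3 3 3 3 4 5
  R[6]: 1 1 2 3 4 4 4 4 4 5 6
  R[7]: 1 2 3 4 5 5 5 5 5 6 7
  R[8]: 1 2 3 4 5 5 5 5 6 7 8
  R[9]: 1 2 3 4 5 5 5 6 7 8 9
  R[10]: 1 2 3 4 5 6 6 7 8 9 10
  R[11]: 1 2 3 4 5 6 7 8 9 10 11

the unique w with this rank table is (4, 11, 10, 1, 3, 5, 2, 9, 8, 6, 7).

Fulton essential set (6 of the 27 Rothe cells):

[(2, 10, 1), (3, 3, 0), (3, 9, 1), (6, 2, 1), (8, 8, 5), (9, 7, 5)]
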